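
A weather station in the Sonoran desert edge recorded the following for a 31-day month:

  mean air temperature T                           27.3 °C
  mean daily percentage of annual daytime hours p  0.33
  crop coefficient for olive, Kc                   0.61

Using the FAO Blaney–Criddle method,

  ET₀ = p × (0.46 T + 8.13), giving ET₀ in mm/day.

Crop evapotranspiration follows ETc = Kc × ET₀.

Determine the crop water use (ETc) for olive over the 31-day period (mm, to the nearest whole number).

129 mm

ET₀ = 0.33 × (0.46 × 27.3 + 8.13) = 0.33 × 20.688 = 6.8270 mm/d
ETc = Kc × ET₀ = 0.61 × 6.8270 = 4.1645 mm/d
Over 31 days: 4.1645 × 31 = 129.100 mm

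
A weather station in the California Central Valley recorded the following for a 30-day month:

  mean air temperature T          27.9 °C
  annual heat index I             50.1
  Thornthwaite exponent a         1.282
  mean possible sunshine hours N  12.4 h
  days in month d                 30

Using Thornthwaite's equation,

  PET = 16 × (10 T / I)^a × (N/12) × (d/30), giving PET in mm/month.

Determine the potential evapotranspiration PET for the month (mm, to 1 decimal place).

10T/I = 10 × 27.9 / 50.1 = 5.5689
(10T/I)^a = 5.5689^1.282 = 9.0381
Uncorrected PET = 16 × 9.0381 = 144.610 mm
Correction = (N/12)(d/30) = (12.4/12)(30/30) = 1.0333
PET = 144.610 × 1.0333 = 149.426 mm/month

149.4 mm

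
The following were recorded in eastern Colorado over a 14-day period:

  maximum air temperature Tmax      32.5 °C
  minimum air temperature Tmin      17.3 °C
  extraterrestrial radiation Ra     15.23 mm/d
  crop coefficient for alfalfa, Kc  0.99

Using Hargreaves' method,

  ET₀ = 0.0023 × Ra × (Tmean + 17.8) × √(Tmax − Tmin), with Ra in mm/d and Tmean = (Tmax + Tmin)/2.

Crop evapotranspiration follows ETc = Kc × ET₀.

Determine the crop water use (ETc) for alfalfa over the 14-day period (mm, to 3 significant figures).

80.8 mm

Tmean = (32.5 + 17.3)/2 = 24.90 °C
ET₀ = 0.0023 × 15.23 × (24.90 + 17.8) × √15.2 = 0.0023 × 15.23 × 42.70 × 3.8987 = 5.8314 mm/d
ETc = Kc × ET₀ = 0.99 × 5.8314 = 5.7731 mm/d
Over 14 days: 5.7731 × 14 = 80.823 mm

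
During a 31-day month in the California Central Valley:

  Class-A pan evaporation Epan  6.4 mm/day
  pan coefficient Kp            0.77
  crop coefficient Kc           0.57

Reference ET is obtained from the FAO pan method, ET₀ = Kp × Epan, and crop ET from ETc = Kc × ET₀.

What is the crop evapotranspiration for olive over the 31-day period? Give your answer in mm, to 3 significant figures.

87.1 mm

ET₀ = 0.77 × 6.4 = 4.9280 mm/d
ETc = Kc × ET₀ = 0.57 × 4.9280 = 2.8090 mm/d
Over 31 days: 2.8090 × 31 = 87.079 mm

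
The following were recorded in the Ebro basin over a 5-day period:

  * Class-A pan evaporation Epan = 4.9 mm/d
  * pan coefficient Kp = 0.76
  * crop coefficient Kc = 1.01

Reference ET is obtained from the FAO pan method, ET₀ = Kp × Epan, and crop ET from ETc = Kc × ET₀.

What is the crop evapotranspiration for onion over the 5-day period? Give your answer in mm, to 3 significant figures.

18.8 mm

ET₀ = 0.76 × 4.9 = 3.7240 mm/d
ETc = Kc × ET₀ = 1.01 × 3.7240 = 3.7612 mm/d
Over 5 days: 3.7612 × 5 = 18.806 mm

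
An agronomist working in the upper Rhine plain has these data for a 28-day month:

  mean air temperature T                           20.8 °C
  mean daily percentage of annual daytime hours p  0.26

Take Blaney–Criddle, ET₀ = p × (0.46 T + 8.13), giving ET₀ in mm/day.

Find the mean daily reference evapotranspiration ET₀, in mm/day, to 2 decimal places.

ET₀ = 0.26 × (0.46 × 20.8 + 8.13) = 0.26 × 17.698 = 4.6015 mm/d

4.60 mm/day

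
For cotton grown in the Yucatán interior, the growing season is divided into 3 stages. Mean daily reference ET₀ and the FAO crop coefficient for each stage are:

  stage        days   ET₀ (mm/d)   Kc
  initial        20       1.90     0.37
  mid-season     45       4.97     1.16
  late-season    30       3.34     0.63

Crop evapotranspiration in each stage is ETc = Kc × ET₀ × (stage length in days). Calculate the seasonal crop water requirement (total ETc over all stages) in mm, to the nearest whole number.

337 mm

initial: 0.37 × 1.90 × 20 = 14.06 mm
mid-season: 1.16 × 4.97 × 45 = 259.43 mm
late-season: 0.63 × 3.34 × 30 = 63.13 mm
Seasonal total = 336.62 mm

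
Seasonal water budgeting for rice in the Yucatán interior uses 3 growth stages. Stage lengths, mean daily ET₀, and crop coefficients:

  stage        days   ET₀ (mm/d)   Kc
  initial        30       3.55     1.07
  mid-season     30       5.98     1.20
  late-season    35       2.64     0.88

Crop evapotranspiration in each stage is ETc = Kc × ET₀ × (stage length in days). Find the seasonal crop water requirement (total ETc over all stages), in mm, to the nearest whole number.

initial: 1.07 × 3.55 × 30 = 113.96 mm
mid-season: 1.20 × 5.98 × 30 = 215.28 mm
late-season: 0.88 × 2.64 × 35 = 81.31 mm
Seasonal total = 410.55 mm

411 mm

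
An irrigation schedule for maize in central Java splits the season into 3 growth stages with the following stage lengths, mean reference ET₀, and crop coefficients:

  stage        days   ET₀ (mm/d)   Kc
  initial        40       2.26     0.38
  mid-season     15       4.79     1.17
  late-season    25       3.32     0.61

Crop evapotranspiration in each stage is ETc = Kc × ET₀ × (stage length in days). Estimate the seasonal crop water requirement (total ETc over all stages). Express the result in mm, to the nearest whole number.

169 mm

initial: 0.38 × 2.26 × 40 = 34.35 mm
mid-season: 1.17 × 4.79 × 15 = 84.06 mm
late-season: 0.61 × 3.32 × 25 = 50.63 mm
Seasonal total = 169.04 mm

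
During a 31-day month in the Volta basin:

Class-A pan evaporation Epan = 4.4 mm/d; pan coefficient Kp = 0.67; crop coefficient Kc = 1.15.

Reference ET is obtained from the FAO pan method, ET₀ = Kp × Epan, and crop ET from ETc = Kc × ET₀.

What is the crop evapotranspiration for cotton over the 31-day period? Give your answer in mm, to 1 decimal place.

105.1 mm

ET₀ = 0.67 × 4.4 = 2.9480 mm/d
ETc = Kc × ET₀ = 1.15 × 2.9480 = 3.3902 mm/d
Over 31 days: 3.3902 × 31 = 105.096 mm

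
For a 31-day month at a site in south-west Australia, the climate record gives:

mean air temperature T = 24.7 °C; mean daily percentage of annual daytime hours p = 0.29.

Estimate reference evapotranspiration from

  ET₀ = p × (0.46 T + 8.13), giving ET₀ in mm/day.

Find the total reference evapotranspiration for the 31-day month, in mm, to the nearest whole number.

175 mm

ET₀ = 0.29 × (0.46 × 24.7 + 8.13) = 0.29 × 19.492 = 5.6527 mm/d
Monthly total = 5.6527 × 31 = 175.234 mm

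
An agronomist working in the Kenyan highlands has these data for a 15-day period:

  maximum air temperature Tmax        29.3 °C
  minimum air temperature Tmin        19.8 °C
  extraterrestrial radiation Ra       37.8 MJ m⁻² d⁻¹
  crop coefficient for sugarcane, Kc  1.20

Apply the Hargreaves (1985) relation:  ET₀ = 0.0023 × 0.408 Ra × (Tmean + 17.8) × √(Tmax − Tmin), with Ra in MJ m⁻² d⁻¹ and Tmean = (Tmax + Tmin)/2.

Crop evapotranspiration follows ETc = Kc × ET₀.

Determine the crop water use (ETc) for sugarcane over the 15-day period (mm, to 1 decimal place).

83.3 mm

Tmean = (29.3 + 19.8)/2 = 24.55 °C
0.408 Ra = 0.408 × 37.8 = 15.4224 mm/d equivalent
ET₀ = 0.0023 × 15.4224 × (24.55 + 17.8) × √9.5 = 0.0023 × 15.4224 × 42.35 × 3.0822 = 4.6301 mm/d
ETc = Kc × ET₀ = 1.20 × 4.6301 = 5.5561 mm/d
Over 15 days: 5.5561 × 15 = 83.342 mm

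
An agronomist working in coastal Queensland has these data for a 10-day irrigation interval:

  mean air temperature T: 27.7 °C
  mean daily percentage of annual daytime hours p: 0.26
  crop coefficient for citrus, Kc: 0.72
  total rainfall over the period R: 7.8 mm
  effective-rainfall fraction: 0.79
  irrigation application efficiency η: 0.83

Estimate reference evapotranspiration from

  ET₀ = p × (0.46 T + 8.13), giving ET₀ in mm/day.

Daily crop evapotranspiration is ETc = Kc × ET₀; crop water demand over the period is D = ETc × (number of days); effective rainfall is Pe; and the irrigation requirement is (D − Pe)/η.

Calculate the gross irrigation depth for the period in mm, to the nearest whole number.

ET₀ = 0.26 × (0.46 × 27.7 + 8.13) = 0.26 × 20.872 = 5.4267 mm/d
ETc = Kc × ET₀ = 0.72 × 5.4267 = 3.9072 mm/d
Crop demand D = ETc × 10 d = 3.9072 × 10 = 39.072 mm
Pe = 0.79 × 7.8 = 6.162 mm
D − Pe = 39.072 − 6.162 = 32.910 mm
Gross irrigation = 32.910 / 0.83 = 39.651 mm

40 mm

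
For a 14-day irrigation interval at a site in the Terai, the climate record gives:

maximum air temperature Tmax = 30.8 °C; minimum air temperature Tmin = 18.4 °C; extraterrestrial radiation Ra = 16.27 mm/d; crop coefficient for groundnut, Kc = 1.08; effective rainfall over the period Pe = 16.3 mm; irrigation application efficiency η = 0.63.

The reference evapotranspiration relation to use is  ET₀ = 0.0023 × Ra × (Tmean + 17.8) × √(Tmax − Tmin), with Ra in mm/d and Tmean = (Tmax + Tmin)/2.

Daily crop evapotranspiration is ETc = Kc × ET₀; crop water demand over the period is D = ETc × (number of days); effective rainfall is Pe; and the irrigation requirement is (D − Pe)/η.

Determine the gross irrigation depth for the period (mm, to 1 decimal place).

108.2 mm

Tmean = (30.8 + 18.4)/2 = 24.60 °C
ET₀ = 0.0023 × 16.27 × (24.60 + 17.8) × √12.4 = 0.0023 × 16.27 × 42.40 × 3.5214 = 5.5872 mm/d
ETc = Kc × ET₀ = 1.08 × 5.5872 = 6.0342 mm/d
Crop demand D = ETc × 14 d = 6.0342 × 14 = 84.479 mm
D − Pe = 84.479 − 16.3 = 68.179 mm
Gross irrigation = 68.179 / 0.63 = 108.221 mm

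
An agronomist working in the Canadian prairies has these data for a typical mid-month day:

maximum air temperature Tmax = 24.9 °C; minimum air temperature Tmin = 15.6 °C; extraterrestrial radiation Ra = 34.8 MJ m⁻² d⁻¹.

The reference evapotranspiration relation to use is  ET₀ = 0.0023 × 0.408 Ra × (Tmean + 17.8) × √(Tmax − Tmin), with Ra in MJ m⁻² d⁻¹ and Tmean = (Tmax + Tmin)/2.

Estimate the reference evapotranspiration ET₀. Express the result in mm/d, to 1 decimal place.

Tmean = (24.9 + 15.6)/2 = 20.25 °C
0.408 Ra = 0.408 × 34.8 = 14.1984 mm/d equivalent
ET₀ = 0.0023 × 14.1984 × (20.25 + 17.8) × √9.3 = 0.0023 × 14.1984 × 38.05 × 3.0496 = 3.7894 mm/d

3.8 mm/d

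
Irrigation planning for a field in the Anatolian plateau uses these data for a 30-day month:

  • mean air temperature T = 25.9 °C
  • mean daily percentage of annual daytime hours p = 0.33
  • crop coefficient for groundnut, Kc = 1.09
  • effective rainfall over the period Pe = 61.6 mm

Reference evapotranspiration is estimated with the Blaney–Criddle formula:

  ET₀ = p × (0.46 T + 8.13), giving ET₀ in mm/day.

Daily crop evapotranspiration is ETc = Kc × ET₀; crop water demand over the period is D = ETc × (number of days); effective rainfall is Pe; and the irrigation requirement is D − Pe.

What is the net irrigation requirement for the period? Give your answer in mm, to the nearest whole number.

ET₀ = 0.33 × (0.46 × 25.9 + 8.13) = 0.33 × 20.044 = 6.6145 mm/d
ETc = Kc × ET₀ = 1.09 × 6.6145 = 7.2098 mm/d
Crop demand D = ETc × 30 d = 7.2098 × 30 = 216.294 mm
D − Pe = 216.294 − 61.6 = 154.694 mm

155 mm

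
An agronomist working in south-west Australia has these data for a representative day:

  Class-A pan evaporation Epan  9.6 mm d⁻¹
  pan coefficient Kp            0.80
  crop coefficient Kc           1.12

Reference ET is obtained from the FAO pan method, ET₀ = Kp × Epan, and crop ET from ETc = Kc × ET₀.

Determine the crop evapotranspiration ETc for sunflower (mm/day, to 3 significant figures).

8.60 mm/day

ET₀ = 0.80 × 9.6 = 7.6800 mm/d
ETc = Kc × ET₀ = 1.12 × 7.6800 = 8.6016 mm/d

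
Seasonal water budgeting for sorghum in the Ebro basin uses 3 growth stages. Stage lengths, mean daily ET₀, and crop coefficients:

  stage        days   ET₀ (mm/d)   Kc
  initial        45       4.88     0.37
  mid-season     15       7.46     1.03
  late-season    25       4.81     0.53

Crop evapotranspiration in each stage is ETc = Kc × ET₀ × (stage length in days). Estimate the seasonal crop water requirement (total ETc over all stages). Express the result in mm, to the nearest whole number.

260 mm

initial: 0.37 × 4.88 × 45 = 81.25 mm
mid-season: 1.03 × 7.46 × 15 = 115.26 mm
late-season: 0.53 × 4.81 × 25 = 63.73 mm
Seasonal total = 260.24 mm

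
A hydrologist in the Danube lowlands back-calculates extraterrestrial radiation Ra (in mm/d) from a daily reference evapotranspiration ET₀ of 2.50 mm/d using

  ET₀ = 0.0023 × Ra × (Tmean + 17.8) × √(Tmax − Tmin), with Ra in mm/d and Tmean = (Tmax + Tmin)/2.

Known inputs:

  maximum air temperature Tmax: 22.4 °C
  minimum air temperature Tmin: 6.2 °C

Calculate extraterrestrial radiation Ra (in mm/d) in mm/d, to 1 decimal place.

8.4 mm/d

Tmean = 14.30 °C; √ΔT = 4.0249
Ra = ET₀ / [0.0023 × (Tmean+17.8) × √ΔT] = 2.50 / (0.0023 × 32.10 × 4.0249) = 8.413 mm/d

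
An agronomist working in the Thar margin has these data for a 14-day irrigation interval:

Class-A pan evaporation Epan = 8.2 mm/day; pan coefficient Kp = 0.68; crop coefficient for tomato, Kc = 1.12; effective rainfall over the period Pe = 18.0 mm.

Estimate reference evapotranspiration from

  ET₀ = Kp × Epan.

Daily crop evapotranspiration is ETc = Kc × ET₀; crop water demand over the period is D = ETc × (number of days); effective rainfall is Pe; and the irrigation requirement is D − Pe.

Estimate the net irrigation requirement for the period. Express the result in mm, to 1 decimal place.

69.4 mm

ET₀ = 0.68 × 8.2 = 5.5760 mm/d
ETc = Kc × ET₀ = 1.12 × 5.5760 = 6.2451 mm/d
Crop demand D = ETc × 14 d = 6.2451 × 14 = 87.431 mm
D − Pe = 87.431 − 18.0 = 69.431 mm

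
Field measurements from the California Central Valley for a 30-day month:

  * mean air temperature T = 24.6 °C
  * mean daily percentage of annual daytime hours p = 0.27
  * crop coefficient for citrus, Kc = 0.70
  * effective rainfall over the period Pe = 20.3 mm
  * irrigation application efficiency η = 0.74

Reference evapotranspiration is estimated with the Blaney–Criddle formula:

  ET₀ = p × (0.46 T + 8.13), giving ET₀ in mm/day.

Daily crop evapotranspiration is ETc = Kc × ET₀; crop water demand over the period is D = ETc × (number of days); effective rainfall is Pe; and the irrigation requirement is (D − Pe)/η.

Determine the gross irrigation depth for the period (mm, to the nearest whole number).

122 mm

ET₀ = 0.27 × (0.46 × 24.6 + 8.13) = 0.27 × 19.446 = 5.2504 mm/d
ETc = Kc × ET₀ = 0.70 × 5.2504 = 3.6753 mm/d
Crop demand D = ETc × 30 d = 3.6753 × 30 = 110.259 mm
D − Pe = 110.259 − 20.3 = 89.959 mm
Gross irrigation = 89.959 / 0.74 = 121.566 mm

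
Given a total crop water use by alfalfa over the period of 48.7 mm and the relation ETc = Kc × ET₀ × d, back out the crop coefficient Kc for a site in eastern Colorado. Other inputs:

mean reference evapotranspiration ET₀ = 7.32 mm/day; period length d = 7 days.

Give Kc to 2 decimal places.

ETc = Kc × ET₀ × d  ⇒  Kc = ETc / (ET₀ × d)
Kc = 48.7 / (7.32 × 7) = 48.7 / 51.24 = 0.9504

0.95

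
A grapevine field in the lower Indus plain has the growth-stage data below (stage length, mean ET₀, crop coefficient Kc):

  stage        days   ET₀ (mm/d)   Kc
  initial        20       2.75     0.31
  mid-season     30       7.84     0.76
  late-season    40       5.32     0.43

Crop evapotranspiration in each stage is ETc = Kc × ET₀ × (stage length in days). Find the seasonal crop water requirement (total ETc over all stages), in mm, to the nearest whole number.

initial: 0.31 × 2.75 × 20 = 17.05 mm
mid-season: 0.76 × 7.84 × 30 = 178.75 mm
late-season: 0.43 × 5.32 × 40 = 91.50 mm
Seasonal total = 287.30 mm

287 mm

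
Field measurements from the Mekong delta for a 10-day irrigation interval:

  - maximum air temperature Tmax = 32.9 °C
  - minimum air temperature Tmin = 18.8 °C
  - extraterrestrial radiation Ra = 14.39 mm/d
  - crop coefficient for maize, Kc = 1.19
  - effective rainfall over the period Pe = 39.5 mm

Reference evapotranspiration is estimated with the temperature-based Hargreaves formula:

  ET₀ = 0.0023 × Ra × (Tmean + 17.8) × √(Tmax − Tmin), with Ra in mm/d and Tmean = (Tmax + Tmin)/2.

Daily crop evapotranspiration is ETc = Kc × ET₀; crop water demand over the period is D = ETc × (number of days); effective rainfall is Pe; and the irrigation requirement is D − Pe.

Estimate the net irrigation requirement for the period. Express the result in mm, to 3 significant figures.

25.1 mm

Tmean = (32.9 + 18.8)/2 = 25.85 °C
ET₀ = 0.0023 × 14.39 × (25.85 + 17.8) × √14.1 = 0.0023 × 14.39 × 43.65 × 3.7550 = 5.4248 mm/d
ETc = Kc × ET₀ = 1.19 × 5.4248 = 6.4555 mm/d
Crop demand D = ETc × 10 d = 6.4555 × 10 = 64.555 mm
D − Pe = 64.555 − 39.5 = 25.055 mm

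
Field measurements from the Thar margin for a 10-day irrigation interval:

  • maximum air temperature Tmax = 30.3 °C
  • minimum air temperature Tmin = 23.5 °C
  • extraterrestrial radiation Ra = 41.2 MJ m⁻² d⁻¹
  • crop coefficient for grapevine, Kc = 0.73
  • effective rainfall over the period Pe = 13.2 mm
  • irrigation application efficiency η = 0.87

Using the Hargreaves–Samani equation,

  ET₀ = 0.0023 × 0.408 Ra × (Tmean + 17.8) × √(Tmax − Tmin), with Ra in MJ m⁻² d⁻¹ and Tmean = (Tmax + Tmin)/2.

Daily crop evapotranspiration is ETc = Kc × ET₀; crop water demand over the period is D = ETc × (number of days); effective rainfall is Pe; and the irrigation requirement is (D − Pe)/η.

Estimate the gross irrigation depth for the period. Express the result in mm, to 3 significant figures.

22.6 mm

Tmean = (30.3 + 23.5)/2 = 26.90 °C
0.408 Ra = 0.408 × 41.2 = 16.8096 mm/d equivalent
ET₀ = 0.0023 × 16.8096 × (26.90 + 17.8) × √6.8 = 0.0023 × 16.8096 × 44.70 × 2.6077 = 4.5066 mm/d
ETc = Kc × ET₀ = 0.73 × 4.5066 = 3.2898 mm/d
Crop demand D = ETc × 10 d = 3.2898 × 10 = 32.898 mm
D − Pe = 32.898 − 13.2 = 19.698 mm
Gross irrigation = 19.698 / 0.87 = 22.641 mm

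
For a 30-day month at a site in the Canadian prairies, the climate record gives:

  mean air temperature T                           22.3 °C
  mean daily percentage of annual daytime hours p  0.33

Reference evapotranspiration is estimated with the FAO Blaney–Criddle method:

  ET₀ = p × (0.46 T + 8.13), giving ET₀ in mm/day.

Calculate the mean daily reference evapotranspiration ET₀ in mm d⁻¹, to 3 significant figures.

ET₀ = 0.33 × (0.46 × 22.3 + 8.13) = 0.33 × 18.388 = 6.0680 mm/d

6.07 mm d⁻¹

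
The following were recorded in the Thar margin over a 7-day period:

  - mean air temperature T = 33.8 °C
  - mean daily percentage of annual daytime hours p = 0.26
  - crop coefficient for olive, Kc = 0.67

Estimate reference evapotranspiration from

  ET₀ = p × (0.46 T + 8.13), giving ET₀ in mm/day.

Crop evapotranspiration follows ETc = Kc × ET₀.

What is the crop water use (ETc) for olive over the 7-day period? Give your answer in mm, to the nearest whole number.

29 mm

ET₀ = 0.26 × (0.46 × 33.8 + 8.13) = 0.26 × 23.678 = 6.1563 mm/d
ETc = Kc × ET₀ = 0.67 × 6.1563 = 4.1247 mm/d
Over 7 days: 4.1247 × 7 = 28.873 mm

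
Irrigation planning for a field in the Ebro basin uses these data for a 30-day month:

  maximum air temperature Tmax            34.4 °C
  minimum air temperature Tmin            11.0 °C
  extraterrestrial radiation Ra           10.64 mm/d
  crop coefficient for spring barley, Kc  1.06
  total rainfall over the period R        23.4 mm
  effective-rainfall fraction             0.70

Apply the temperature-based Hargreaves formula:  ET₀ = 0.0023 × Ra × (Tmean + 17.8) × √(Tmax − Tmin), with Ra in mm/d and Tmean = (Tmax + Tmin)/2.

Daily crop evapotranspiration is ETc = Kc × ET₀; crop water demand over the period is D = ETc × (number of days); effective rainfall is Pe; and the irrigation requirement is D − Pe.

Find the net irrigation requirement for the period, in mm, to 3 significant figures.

136 mm

Tmean = (34.4 + 11.0)/2 = 22.70 °C
ET₀ = 0.0023 × 10.64 × (22.70 + 17.8) × √23.4 = 0.0023 × 10.64 × 40.50 × 4.8374 = 4.7944 mm/d
ETc = Kc × ET₀ = 1.06 × 4.7944 = 5.0821 mm/d
Crop demand D = ETc × 30 d = 5.0821 × 30 = 152.463 mm
Pe = 0.70 × 23.4 = 16.380 mm
D − Pe = 152.463 − 16.380 = 136.083 mm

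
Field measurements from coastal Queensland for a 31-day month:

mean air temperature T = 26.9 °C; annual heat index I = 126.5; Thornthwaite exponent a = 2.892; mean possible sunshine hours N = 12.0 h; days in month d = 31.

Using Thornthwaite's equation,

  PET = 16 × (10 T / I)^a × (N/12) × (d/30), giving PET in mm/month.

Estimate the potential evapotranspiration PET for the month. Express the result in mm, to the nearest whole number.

147 mm

10T/I = 10 × 26.9 / 126.5 = 2.1265
(10T/I)^a = 2.1265^2.892 = 8.8636
Uncorrected PET = 16 × 8.8636 = 141.818 mm
Correction = (N/12)(d/30) = (12.0/12)(31/30) = 1.0333
PET = 141.818 × 1.0333 = 146.541 mm/month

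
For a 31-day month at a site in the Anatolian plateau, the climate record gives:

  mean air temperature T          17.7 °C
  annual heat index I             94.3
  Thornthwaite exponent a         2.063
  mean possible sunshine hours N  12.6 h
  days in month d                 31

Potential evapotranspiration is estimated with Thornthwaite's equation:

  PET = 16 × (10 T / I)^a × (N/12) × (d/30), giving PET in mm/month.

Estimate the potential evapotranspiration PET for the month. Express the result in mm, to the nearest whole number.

10T/I = 10 × 17.7 / 94.3 = 1.8770
(10T/I)^a = 1.8770^2.063 = 3.6657
Uncorrected PET = 16 × 3.6657 = 58.651 mm
Correction = (N/12)(d/30) = (12.6/12)(31/30) = 1.0850
PET = 58.651 × 1.0850 = 63.636 mm/month

64 mm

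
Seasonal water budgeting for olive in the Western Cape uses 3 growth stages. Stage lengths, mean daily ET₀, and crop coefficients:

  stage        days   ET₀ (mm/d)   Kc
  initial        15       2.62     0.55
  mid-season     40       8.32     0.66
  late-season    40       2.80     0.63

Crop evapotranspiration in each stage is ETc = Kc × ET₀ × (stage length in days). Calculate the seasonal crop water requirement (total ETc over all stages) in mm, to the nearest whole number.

initial: 0.55 × 2.62 × 15 = 21.62 mm
mid-season: 0.66 × 8.32 × 40 = 219.65 mm
late-season: 0.63 × 2.80 × 40 = 70.56 mm
Seasonal total = 311.83 mm

312 mm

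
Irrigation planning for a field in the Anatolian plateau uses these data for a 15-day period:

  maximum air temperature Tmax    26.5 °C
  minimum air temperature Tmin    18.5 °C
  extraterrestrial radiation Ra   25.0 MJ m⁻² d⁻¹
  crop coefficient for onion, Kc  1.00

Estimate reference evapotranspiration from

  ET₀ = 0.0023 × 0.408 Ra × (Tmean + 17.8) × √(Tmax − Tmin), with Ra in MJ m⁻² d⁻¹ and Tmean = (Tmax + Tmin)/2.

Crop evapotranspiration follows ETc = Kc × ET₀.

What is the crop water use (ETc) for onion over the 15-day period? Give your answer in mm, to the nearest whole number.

40 mm

Tmean = (26.5 + 18.5)/2 = 22.50 °C
0.408 Ra = 0.408 × 25.0 = 10.2000 mm/d equivalent
ET₀ = 0.0023 × 10.2000 × (22.50 + 17.8) × √8.0 = 0.0023 × 10.2000 × 40.30 × 2.8284 = 2.6741 mm/d
ETc = Kc × ET₀ = 1.00 × 2.6741 = 2.6741 mm/d
Over 15 days: 2.6741 × 15 = 40.112 mm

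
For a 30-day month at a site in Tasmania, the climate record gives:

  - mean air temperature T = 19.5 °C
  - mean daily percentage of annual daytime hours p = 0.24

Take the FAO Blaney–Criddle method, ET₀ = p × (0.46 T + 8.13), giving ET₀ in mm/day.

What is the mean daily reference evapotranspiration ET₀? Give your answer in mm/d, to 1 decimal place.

4.1 mm/d

ET₀ = 0.24 × (0.46 × 19.5 + 8.13) = 0.24 × 17.100 = 4.1040 mm/d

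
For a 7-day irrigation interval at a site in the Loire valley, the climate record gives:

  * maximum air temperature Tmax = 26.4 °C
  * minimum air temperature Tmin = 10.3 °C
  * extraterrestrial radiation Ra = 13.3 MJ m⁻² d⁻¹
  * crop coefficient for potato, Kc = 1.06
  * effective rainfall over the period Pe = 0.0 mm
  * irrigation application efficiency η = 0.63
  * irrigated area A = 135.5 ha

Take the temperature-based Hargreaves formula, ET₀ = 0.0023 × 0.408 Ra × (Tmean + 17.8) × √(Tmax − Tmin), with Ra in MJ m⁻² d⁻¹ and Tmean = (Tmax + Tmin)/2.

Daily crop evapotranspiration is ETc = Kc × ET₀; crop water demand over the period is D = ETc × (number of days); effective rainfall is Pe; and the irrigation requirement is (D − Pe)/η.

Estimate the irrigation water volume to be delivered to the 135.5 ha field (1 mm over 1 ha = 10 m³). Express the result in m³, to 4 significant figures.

28890 m³

Tmean = (26.4 + 10.3)/2 = 18.35 °C
0.408 Ra = 0.408 × 13.3 = 5.4264 mm/d equivalent
ET₀ = 0.0023 × 5.4264 × (18.35 + 17.8) × √16.1 = 0.0023 × 5.4264 × 36.15 × 4.0125 = 1.8104 mm/d
ETc = Kc × ET₀ = 1.06 × 1.8104 = 1.9190 mm/d
Crop demand D = ETc × 7 d = 1.9190 × 7 = 13.433 mm
D − Pe = 13.433 − 0.0 = 13.433 mm
Gross irrigation = 13.433 / 0.63 = 21.322 mm
Volume = 21.322 mm × 135.5 ha × 10 = 28891.3 m³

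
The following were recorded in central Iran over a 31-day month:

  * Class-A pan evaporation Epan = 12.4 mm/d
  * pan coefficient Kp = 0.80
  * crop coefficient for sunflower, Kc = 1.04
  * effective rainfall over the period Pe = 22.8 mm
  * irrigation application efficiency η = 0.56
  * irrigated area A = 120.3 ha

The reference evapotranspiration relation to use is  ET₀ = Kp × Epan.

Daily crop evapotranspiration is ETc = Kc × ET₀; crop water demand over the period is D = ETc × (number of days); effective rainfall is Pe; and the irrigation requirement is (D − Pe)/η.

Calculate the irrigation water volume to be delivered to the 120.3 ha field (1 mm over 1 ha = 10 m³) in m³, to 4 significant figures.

638100 m³

ET₀ = 0.80 × 12.4 = 9.9200 mm/d
ETc = Kc × ET₀ = 1.04 × 9.9200 = 10.3168 mm/d
Crop demand D = ETc × 31 d = 10.3168 × 31 = 319.821 mm
D − Pe = 319.821 − 22.8 = 297.021 mm
Gross irrigation = 297.021 / 0.56 = 530.395 mm
Volume = 530.395 mm × 120.3 ha × 10 = 638065.2 m³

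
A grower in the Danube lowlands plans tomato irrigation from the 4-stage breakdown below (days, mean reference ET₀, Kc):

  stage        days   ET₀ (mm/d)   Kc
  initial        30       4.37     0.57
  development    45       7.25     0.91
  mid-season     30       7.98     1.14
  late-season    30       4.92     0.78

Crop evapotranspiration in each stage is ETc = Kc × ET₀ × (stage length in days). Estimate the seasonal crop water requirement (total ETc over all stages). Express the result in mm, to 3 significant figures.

initial: 0.57 × 4.37 × 30 = 74.73 mm
development: 0.91 × 7.25 × 45 = 296.89 mm
mid-season: 1.14 × 7.98 × 30 = 272.92 mm
late-season: 0.78 × 4.92 × 30 = 115.13 mm
Seasonal total = 759.67 mm

760 mm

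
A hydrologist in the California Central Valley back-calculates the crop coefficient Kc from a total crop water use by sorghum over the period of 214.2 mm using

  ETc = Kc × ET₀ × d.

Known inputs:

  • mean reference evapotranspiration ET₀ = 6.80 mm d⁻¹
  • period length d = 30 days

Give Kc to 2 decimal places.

1.05

ETc = Kc × ET₀ × d  ⇒  Kc = ETc / (ET₀ × d)
Kc = 214.2 / (6.80 × 30) = 214.2 / 204.00 = 1.0500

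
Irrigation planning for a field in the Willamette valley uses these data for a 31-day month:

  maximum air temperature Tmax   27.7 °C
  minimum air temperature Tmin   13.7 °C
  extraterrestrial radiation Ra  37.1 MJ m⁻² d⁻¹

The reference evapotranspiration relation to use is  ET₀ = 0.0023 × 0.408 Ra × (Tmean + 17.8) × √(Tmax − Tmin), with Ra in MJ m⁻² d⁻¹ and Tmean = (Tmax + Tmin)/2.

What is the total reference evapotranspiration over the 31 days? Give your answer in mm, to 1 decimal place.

Tmean = (27.7 + 13.7)/2 = 20.70 °C
0.408 Ra = 0.408 × 37.1 = 15.1368 mm/d equivalent
ET₀ = 0.0023 × 15.1368 × (20.70 + 17.8) × √14.0 = 0.0023 × 15.1368 × 38.50 × 3.7417 = 5.0152 mm/d
Over 31 days: 5.0152 × 31 = 155.471 mm

155.5 mm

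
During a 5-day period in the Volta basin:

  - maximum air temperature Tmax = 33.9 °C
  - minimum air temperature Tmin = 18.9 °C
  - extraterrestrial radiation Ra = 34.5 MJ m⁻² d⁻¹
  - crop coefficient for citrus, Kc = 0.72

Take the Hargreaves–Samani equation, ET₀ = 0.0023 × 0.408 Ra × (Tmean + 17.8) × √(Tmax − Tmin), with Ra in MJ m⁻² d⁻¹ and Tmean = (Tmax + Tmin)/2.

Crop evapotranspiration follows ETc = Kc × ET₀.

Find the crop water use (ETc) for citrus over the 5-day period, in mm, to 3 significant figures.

20.0 mm

Tmean = (33.9 + 18.9)/2 = 26.40 °C
0.408 Ra = 0.408 × 34.5 = 14.0760 mm/d equivalent
ET₀ = 0.0023 × 14.0760 × (26.40 + 17.8) × √15.0 = 0.0023 × 14.0760 × 44.20 × 3.8730 = 5.5421 mm/d
ETc = Kc × ET₀ = 0.72 × 5.5421 = 3.9903 mm/d
Over 5 days: 3.9903 × 5 = 19.952 mm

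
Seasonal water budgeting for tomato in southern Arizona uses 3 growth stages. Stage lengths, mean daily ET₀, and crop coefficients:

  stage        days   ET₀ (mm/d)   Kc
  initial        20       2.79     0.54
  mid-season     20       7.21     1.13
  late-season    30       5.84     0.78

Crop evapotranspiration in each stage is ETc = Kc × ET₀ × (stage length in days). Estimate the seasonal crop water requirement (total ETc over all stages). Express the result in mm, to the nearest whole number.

330 mm

initial: 0.54 × 2.79 × 20 = 30.13 mm
mid-season: 1.13 × 7.21 × 20 = 162.95 mm
late-season: 0.78 × 5.84 × 30 = 136.66 mm
Seasonal total = 329.74 mm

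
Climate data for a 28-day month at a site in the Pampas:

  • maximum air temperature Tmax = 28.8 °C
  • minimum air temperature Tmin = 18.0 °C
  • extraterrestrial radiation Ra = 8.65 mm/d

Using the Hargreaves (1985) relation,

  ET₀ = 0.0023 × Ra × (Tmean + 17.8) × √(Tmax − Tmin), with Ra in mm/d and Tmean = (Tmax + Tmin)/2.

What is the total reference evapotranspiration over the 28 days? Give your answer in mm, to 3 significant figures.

75.4 mm

Tmean = (28.8 + 18.0)/2 = 23.40 °C
ET₀ = 0.0023 × 8.65 × (23.40 + 17.8) × √10.8 = 0.0023 × 8.65 × 41.20 × 3.2863 = 2.6937 mm/d
Over 28 days: 2.6937 × 28 = 75.424 mm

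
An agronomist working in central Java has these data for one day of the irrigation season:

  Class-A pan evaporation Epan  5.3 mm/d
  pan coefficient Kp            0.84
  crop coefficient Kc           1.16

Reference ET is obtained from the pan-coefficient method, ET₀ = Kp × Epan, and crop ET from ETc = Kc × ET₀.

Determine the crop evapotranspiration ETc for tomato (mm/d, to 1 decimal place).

ET₀ = 0.84 × 5.3 = 4.4520 mm/d
ETc = Kc × ET₀ = 1.16 × 4.4520 = 5.1643 mm/d

5.2 mm/d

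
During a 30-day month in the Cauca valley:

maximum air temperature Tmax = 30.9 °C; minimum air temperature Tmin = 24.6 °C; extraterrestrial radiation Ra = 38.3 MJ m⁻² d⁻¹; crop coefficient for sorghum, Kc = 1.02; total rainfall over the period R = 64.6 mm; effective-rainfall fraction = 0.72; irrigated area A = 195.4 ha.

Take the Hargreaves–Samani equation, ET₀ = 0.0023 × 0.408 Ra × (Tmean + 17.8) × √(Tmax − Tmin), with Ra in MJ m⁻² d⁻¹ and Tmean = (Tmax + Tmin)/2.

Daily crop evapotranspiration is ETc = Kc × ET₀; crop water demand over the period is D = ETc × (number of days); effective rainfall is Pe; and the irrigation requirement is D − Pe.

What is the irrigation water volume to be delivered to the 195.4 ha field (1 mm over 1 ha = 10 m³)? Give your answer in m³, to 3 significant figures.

155000 m³

Tmean = (30.9 + 24.6)/2 = 27.75 °C
0.408 Ra = 0.408 × 38.3 = 15.6264 mm/d equivalent
ET₀ = 0.0023 × 15.6264 × (27.75 + 17.8) × √6.3 = 0.0023 × 15.6264 × 45.55 × 2.5100 = 4.1091 mm/d
ETc = Kc × ET₀ = 1.02 × 4.1091 = 4.1913 mm/d
Crop demand D = ETc × 30 d = 4.1913 × 30 = 125.739 mm
Pe = 0.72 × 64.6 = 46.512 mm
D − Pe = 125.739 − 46.512 = 79.227 mm
Volume = 79.227 mm × 195.4 ha × 10 = 154809.6 m³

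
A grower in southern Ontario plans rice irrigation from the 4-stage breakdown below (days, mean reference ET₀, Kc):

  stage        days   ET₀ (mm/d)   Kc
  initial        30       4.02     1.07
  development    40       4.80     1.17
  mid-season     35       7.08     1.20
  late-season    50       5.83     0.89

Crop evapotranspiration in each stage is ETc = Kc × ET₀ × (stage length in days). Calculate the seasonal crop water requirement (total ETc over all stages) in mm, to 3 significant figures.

910 mm

initial: 1.07 × 4.02 × 30 = 129.04 mm
development: 1.17 × 4.80 × 40 = 224.64 mm
mid-season: 1.20 × 7.08 × 35 = 297.36 mm
late-season: 0.89 × 5.83 × 50 = 259.44 mm
Seasonal total = 910.48 mm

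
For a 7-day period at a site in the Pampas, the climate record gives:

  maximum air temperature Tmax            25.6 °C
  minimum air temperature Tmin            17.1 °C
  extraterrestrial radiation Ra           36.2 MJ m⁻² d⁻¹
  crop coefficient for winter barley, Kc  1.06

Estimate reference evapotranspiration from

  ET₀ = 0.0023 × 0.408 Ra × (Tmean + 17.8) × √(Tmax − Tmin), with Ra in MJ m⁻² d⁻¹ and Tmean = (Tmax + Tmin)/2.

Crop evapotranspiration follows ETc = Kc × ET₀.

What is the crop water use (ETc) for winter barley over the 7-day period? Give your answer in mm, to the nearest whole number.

29 mm

Tmean = (25.6 + 17.1)/2 = 21.35 °C
0.408 Ra = 0.408 × 36.2 = 14.7696 mm/d equivalent
ET₀ = 0.0023 × 14.7696 × (21.35 + 17.8) × √8.5 = 0.0023 × 14.7696 × 39.15 × 2.9155 = 3.8774 mm/d
ETc = Kc × ET₀ = 1.06 × 3.8774 = 4.1100 mm/d
Over 7 days: 4.1100 × 7 = 28.770 mm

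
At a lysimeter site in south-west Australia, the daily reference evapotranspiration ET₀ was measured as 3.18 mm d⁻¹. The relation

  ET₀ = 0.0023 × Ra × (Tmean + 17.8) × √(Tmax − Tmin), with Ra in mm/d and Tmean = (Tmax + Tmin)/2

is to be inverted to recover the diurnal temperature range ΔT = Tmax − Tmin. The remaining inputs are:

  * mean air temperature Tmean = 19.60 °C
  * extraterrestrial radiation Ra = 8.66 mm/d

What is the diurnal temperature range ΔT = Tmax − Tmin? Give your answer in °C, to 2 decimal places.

√ΔT = ET₀ / [0.0023 × Ra × (Tmean+17.8)] = 3.18 / (0.0023 × 8.66 × 37.40) = 4.2688
ΔT = 4.2688² = 18.223 °C

18.22 °C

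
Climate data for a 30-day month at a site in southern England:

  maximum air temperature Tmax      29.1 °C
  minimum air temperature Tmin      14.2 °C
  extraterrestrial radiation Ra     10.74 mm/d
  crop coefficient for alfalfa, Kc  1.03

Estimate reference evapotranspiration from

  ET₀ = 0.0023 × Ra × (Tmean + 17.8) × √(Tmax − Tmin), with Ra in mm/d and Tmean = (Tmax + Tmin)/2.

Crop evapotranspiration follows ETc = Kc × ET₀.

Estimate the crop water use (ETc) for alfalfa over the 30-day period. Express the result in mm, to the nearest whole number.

Tmean = (29.1 + 14.2)/2 = 21.65 °C
ET₀ = 0.0023 × 10.74 × (21.65 + 17.8) × √14.9 = 0.0023 × 10.74 × 39.45 × 3.8601 = 3.7616 mm/d
ETc = Kc × ET₀ = 1.03 × 3.7616 = 3.8744 mm/d
Over 30 days: 3.8744 × 30 = 116.232 mm

116 mm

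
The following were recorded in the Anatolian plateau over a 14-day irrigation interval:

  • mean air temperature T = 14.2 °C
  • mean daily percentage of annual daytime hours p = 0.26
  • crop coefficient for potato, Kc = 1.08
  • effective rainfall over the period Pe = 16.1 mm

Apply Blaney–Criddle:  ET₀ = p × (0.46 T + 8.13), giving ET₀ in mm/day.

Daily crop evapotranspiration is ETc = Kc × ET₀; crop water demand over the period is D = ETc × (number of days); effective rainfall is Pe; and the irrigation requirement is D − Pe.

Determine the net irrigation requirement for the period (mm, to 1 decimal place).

ET₀ = 0.26 × (0.46 × 14.2 + 8.13) = 0.26 × 14.662 = 3.8121 mm/d
ETc = Kc × ET₀ = 1.08 × 3.8121 = 4.1171 mm/d
Crop demand D = ETc × 14 d = 4.1171 × 14 = 57.639 mm
D − Pe = 57.639 − 16.1 = 41.539 mm

41.5 mm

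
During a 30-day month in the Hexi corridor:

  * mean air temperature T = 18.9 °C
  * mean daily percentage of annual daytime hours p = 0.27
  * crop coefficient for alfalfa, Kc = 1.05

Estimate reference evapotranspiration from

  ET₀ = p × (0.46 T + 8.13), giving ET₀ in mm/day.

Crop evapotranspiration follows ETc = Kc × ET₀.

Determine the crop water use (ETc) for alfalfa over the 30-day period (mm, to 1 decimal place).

ET₀ = 0.27 × (0.46 × 18.9 + 8.13) = 0.27 × 16.824 = 4.5425 mm/d
ETc = Kc × ET₀ = 1.05 × 4.5425 = 4.7696 mm/d
Over 30 days: 4.7696 × 30 = 143.088 mm

143.1 mm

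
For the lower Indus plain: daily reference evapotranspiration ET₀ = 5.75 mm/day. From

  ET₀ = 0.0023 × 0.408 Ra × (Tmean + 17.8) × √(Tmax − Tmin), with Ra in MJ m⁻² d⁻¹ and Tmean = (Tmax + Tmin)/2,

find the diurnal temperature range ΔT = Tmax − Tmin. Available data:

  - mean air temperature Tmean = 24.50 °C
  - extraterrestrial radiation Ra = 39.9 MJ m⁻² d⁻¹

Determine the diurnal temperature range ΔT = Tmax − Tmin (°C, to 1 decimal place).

13.2 °C

√ΔT = ET₀ / [0.0023 × 0.408 × Ra × (Tmean+17.8)] = 5.75 / (0.0023 × 16.2792 × 42.30) = 3.6305
ΔT = 3.6305² = 13.181 °C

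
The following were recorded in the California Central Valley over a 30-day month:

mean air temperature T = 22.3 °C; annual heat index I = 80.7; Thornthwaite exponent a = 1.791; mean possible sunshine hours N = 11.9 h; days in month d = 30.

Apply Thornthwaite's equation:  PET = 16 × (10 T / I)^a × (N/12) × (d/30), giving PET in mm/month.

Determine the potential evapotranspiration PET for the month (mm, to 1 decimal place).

10T/I = 10 × 22.3 / 80.7 = 2.7633
(10T/I)^a = 2.7633^1.791 = 6.1744
Uncorrected PET = 16 × 6.1744 = 98.790 mm
Correction = (N/12)(d/30) = (11.9/12)(30/30) = 0.9917
PET = 98.790 × 0.9917 = 97.970 mm/month

98.0 mm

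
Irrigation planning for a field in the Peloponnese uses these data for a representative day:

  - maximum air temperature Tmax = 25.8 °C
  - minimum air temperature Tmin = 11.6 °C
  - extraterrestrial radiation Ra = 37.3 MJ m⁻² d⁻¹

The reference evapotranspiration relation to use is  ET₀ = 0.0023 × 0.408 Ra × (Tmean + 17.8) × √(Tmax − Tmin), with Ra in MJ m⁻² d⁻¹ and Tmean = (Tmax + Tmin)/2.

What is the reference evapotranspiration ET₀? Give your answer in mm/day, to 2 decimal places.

Tmean = (25.8 + 11.6)/2 = 18.70 °C
0.408 Ra = 0.408 × 37.3 = 15.2184 mm/d equivalent
ET₀ = 0.0023 × 15.2184 × (18.70 + 17.8) × √14.2 = 0.0023 × 15.2184 × 36.50 × 3.7683 = 4.8143 mm/d

4.81 mm/day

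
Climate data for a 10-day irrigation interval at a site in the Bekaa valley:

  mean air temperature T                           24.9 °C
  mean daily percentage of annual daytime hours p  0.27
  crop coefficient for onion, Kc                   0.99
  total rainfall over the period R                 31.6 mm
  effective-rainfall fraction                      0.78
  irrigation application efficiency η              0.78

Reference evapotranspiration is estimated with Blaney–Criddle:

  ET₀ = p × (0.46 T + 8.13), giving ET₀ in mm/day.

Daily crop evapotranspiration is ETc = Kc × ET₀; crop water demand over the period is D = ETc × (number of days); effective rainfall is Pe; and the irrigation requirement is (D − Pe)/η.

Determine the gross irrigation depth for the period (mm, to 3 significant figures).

35.5 mm

ET₀ = 0.27 × (0.46 × 24.9 + 8.13) = 0.27 × 19.584 = 5.2877 mm/d
ETc = Kc × ET₀ = 0.99 × 5.2877 = 5.2348 mm/d
Crop demand D = ETc × 10 d = 5.2348 × 10 = 52.348 mm
Pe = 0.78 × 31.6 = 24.648 mm
D − Pe = 52.348 − 24.648 = 27.700 mm
Gross irrigation = 27.700 / 0.78 = 35.513 mm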